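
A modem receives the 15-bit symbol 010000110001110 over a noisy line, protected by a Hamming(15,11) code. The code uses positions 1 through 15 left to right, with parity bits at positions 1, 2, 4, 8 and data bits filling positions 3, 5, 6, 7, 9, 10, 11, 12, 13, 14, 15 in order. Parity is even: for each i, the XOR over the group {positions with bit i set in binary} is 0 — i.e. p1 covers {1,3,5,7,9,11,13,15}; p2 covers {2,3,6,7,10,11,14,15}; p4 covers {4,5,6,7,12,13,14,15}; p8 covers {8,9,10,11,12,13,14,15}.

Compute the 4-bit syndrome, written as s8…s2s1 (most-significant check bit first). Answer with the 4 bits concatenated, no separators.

s1 (pos 1,3,5,7,9,11,13,15): 0⊕0⊕0⊕1⊕0⊕0⊕1⊕0 = 0
s2 (pos 2,3,6,7,10,11,14,15): 1⊕0⊕0⊕1⊕0⊕0⊕1⊕0 = 1
s4 (pos 4,5,6,7,12,13,14,15): 0⊕0⊕0⊕1⊕1⊕1⊕1⊕0 = 0
s8 (pos 8,9,10,11,12,13,14,15): 1⊕0⊕0⊕0⊕1⊕1⊕1⊕0 = 0
Syndrome s8…s1 = 0010 → error at position 2.

0010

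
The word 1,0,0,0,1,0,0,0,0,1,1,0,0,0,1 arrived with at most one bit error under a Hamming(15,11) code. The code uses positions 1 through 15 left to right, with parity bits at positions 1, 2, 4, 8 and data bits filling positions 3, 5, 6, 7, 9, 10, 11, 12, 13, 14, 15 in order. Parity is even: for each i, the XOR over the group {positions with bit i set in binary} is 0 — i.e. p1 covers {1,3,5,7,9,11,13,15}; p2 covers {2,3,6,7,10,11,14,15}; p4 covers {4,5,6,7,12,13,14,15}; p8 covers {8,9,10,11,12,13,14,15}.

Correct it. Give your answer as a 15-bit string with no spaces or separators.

100010000010001

s1 (pos 1,3,5,7,9,11,13,15): 1⊕0⊕1⊕0⊕0⊕1⊕0⊕1 = 0
s2 (pos 2,3,6,7,10,11,14,15): 0⊕0⊕0⊕0⊕1⊕1⊕0⊕1 = 1
s4 (pos 4,5,6,7,12,13,14,15): 0⊕1⊕0⊕0⊕0⊕0⊕0⊕1 = 0
s8 (pos 8,9,10,11,12,13,14,15): 0⊕0⊕1⊕1⊕0⊕0⊕0⊕1 = 1
Syndrome s8…s1 = 1010 → error at position 10.
Flip position 10: 100010000110001 → 100010000010001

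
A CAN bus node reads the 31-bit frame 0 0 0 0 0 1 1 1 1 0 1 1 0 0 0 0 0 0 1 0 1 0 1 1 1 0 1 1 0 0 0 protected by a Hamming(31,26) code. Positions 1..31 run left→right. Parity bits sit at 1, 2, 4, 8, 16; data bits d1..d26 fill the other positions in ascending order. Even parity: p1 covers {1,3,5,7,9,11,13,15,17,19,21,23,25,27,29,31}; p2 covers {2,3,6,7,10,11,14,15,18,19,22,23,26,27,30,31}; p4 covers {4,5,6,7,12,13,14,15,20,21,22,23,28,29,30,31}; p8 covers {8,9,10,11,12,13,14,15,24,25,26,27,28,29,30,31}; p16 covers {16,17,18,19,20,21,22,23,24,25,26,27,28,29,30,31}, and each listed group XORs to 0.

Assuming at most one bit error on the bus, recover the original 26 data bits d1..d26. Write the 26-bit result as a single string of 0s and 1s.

00111011000001010111011000

s1 (pos 1,3,5,7,9,11,13,15,17,19,21,23,25,27,29,31): 0⊕0⊕0⊕1⊕1⊕1⊕0⊕0⊕0⊕1⊕1⊕1⊕1⊕1⊕0⊕0 = 0
s2 (pos 2,3,6,7,10,11,14,15,18,19,22,23,26,27,30,31): 0⊕0⊕1⊕1⊕0⊕1⊕0⊕0⊕0⊕1⊕0⊕1⊕0⊕1⊕0⊕0 = 0
s4 (pos 4,5,6,7,12,13,14,15,20,21,22,23,28,29,30,31): 0⊕0⊕1⊕1⊕1⊕0⊕0⊕0⊕0⊕1⊕0⊕1⊕1⊕0⊕0⊕0 = 0
s8 (pos 8,9,10,11,12,13,14,15,24,25,26,27,28,29,30,31): 1⊕1⊕0⊕1⊕1⊕0⊕0⊕0⊕1⊕1⊕0⊕1⊕1⊕0⊕0⊕0 = 0
s16 (pos 16,17,18,19,20,21,22,23,24,25,26,27,28,29,30,31): 0⊕0⊕0⊕1⊕0⊕1⊕0⊕1⊕1⊕1⊕0⊕1⊕1⊕0⊕0⊕0 = 1
Syndrome s16…s1 = 10000 → error at position 16.
Flip position 16: 0000011110110000001010111011000 → 0000011110110001001010111011000
Read data bits from positions 3,5,6,7,9,10,11,12,13,14,15,17,18,19,20,21,22,23,24,25,26,27,28,29,30,31: 00111011000001010111011000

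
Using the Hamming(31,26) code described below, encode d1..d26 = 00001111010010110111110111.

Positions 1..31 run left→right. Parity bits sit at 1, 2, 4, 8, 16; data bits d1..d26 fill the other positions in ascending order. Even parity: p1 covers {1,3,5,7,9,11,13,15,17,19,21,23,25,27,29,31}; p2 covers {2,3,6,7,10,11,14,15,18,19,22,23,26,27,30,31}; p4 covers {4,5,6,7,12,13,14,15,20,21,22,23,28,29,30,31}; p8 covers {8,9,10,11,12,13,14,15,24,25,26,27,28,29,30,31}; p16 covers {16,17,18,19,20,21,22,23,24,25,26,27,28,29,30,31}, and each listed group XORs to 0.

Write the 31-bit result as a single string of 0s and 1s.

Place data at non-parity positions: p1 p2 0 p4 0 0 0 p8 1 1 1 1 0 1 0 p16 0 1 0 1 1 0 1 1 1 1 1 0 1 1 1
p1 (pos 1,3,5,7,9,11,13,15,17,19,21,23,25,27,29,31): XOR of data positions = 0⊕0⊕0⊕1⊕1⊕0⊕0⊕0⊕0⊕1⊕1⊕1⊕1⊕1⊕1 = 0
p2 (pos 2,3,6,7,10,11,14,15,18,19,22,23,26,27,30,31): XOR of data positions = 0⊕0⊕0⊕1⊕1⊕1⊕0⊕1⊕0⊕0⊕1⊕1⊕1⊕1⊕1 = 1
p4 (pos 4,5,6,7,12,13,14,15,20,21,22,23,28,29,30,31): XOR of data positions = 0⊕0⊕0⊕1⊕0⊕1⊕0⊕1⊕1⊕0⊕1⊕0⊕1⊕1⊕1 = 0
p8 (pos 8,9,10,11,12,13,14,15,24,25,26,27,28,29,30,31): XOR of data positions = 1⊕1⊕1⊕1⊕0⊕1⊕0⊕1⊕1⊕1⊕1⊕0⊕1⊕1⊕1 = 0
p16 (pos 16,17,18,19,20,21,22,23,24,25,26,27,28,29,30,31): XOR of data positions = 0⊕1⊕0⊕1⊕1⊕0⊕1⊕1⊕1⊕1⊕1⊕0⊕1⊕1⊕1 = 1
Codeword: 0100000011110101010110111110111

0100000011110101010110111110111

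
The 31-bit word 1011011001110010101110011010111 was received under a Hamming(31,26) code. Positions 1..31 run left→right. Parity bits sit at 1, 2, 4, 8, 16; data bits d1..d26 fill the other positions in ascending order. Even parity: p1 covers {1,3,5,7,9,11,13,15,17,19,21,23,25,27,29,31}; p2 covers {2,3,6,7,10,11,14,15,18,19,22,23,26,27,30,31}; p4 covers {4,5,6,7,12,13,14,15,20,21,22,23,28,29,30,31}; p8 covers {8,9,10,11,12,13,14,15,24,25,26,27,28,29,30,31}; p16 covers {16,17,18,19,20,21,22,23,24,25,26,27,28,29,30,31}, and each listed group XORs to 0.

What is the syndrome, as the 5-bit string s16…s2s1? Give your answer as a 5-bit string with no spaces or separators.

s1 (pos 1,3,5,7,9,11,13,15,17,19,21,23,25,27,29,31): 1⊕1⊕0⊕1⊕0⊕1⊕0⊕1⊕1⊕1⊕1⊕0⊕1⊕1⊕1⊕1 = 0
s2 (pos 2,3,6,7,10,11,14,15,18,19,22,23,26,27,30,31): 0⊕1⊕1⊕1⊕1⊕1⊕0⊕1⊕0⊕1⊕0⊕0⊕0⊕1⊕1⊕1 = 0
s4 (pos 4,5,6,7,12,13,14,15,20,21,22,23,28,29,30,31): 1⊕0⊕1⊕1⊕1⊕0⊕0⊕1⊕1⊕1⊕0⊕0⊕0⊕1⊕1⊕1 = 0
s8 (pos 8,9,10,11,12,13,14,15,24,25,26,27,28,29,30,31): 0⊕0⊕1⊕1⊕1⊕0⊕0⊕1⊕1⊕1⊕0⊕1⊕0⊕1⊕1⊕1 = 0
s16 (pos 16,17,18,19,20,21,22,23,24,25,26,27,28,29,30,31): 0⊕1⊕0⊕1⊕1⊕1⊕0⊕0⊕1⊕1⊕0⊕1⊕0⊕1⊕1⊕1 = 0
Syndrome s16…s1 = 00000 → no error.

00000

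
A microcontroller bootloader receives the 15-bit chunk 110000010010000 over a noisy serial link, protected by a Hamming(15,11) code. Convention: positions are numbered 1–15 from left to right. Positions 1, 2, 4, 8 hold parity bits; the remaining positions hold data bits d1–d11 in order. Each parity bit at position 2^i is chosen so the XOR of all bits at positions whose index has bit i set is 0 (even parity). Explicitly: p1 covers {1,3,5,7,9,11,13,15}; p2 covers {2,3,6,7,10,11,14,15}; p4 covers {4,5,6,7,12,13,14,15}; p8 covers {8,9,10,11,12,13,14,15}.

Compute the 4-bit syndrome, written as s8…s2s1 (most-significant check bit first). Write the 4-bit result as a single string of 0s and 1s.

s1 (pos 1,3,5,7,9,11,13,15): 1⊕0⊕0⊕0⊕0⊕1⊕0⊕0 = 0
s2 (pos 2,3,6,7,10,11,14,15): 1⊕0⊕0⊕0⊕0⊕1⊕0⊕0 = 0
s4 (pos 4,5,6,7,12,13,14,15): 0⊕0⊕0⊕0⊕0⊕0⊕0⊕0 = 0
s8 (pos 8,9,10,11,12,13,14,15): 1⊕0⊕0⊕1⊕0⊕0⊕0⊕0 = 0
Syndrome s8…s1 = 0000 → no error.

0000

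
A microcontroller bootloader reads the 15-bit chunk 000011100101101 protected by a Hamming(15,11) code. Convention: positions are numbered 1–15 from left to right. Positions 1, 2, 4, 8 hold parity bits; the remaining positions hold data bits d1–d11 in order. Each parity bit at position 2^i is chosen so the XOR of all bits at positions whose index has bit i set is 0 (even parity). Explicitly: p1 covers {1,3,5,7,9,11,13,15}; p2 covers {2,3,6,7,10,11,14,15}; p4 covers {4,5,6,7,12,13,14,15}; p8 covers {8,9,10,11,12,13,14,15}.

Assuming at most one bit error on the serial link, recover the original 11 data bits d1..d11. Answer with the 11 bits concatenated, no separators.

s1 (pos 1,3,5,7,9,11,13,15): 0⊕0⊕1⊕1⊕0⊕0⊕1⊕1 = 0
s2 (pos 2,3,6,7,10,11,14,15): 0⊕0⊕1⊕1⊕1⊕0⊕0⊕1 = 0
s4 (pos 4,5,6,7,12,13,14,15): 0⊕1⊕1⊕1⊕1⊕1⊕0⊕1 = 0
s8 (pos 8,9,10,11,12,13,14,15): 0⊕0⊕1⊕0⊕1⊕1⊕0⊕1 = 0
Syndrome s8…s1 = 0000 → no error.
Read data bits from positions 3,5,6,7,9,10,11,12,13,14,15: 01110101101

01110101101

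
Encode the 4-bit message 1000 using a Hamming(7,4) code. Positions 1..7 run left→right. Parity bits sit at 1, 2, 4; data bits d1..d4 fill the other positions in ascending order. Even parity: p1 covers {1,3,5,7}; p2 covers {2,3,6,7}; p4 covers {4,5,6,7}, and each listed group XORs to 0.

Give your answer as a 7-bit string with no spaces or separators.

Place data at non-parity positions: p1 p2 1 p4 0 0 0
p1 (pos 1,3,5,7): XOR of data positions = 1⊕0⊕0 = 1
p2 (pos 2,3,6,7): XOR of data positions = 1⊕0⊕0 = 1
p4 (pos 4,5,6,7): XOR of data positions = 0⊕0⊕0 = 0
Codeword: 1110000

1110000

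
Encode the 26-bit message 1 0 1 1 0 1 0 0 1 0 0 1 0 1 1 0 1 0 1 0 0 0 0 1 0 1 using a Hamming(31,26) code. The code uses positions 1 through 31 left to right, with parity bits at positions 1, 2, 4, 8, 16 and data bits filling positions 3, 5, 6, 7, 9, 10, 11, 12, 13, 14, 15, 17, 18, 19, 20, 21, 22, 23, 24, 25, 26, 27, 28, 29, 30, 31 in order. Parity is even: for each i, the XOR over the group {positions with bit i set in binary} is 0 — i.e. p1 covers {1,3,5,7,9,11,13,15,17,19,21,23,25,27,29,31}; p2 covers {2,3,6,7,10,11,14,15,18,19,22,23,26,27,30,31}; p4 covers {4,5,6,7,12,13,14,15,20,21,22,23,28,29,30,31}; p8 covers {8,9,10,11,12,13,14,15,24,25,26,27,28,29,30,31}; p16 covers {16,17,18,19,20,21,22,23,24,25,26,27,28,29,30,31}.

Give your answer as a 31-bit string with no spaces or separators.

Place data at non-parity positions: p1 p2 1 p4 0 1 1 p8 0 1 0 0 1 0 0 p16 1 0 1 1 0 1 0 1 0 0 0 0 1 0 1
p1 (pos 1,3,5,7,9,11,13,15,17,19,21,23,25,27,29,31): XOR of data positions = 1⊕0⊕1⊕0⊕0⊕1⊕0⊕1⊕1⊕0⊕0⊕0⊕0⊕1⊕1 = 1
p2 (pos 2,3,6,7,10,11,14,15,18,19,22,23,26,27,30,31): XOR of data positions = 1⊕1⊕1⊕1⊕0⊕0⊕0⊕0⊕1⊕1⊕0⊕0⊕0⊕0⊕1 = 1
p4 (pos 4,5,6,7,12,13,14,15,20,21,22,23,28,29,30,31): XOR of data positions = 0⊕1⊕1⊕0⊕1⊕0⊕0⊕1⊕0⊕1⊕0⊕0⊕1⊕0⊕1 = 1
p8 (pos 8,9,10,11,12,13,14,15,24,25,26,27,28,29,30,31): XOR of data positions = 0⊕1⊕0⊕0⊕1⊕0⊕0⊕1⊕0⊕0⊕0⊕0⊕1⊕0⊕1 = 1
p16 (pos 16,17,18,19,20,21,22,23,24,25,26,27,28,29,30,31): XOR of data positions = 1⊕0⊕1⊕1⊕0⊕1⊕0⊕1⊕0⊕0⊕0⊕0⊕1⊕0⊕1 = 1
Codeword: 1111011101001001101101010000101

1111011101001001101101010000101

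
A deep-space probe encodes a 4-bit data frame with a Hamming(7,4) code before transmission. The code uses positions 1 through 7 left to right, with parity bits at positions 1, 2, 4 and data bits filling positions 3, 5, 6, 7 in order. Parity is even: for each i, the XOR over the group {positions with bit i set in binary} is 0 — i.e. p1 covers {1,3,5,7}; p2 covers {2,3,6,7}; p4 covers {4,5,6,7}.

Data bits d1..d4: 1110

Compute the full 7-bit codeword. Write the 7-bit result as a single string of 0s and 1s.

0010110

Place data at non-parity positions: p1 p2 1 p4 1 1 0
p1 (pos 1,3,5,7): XOR of data positions = 1⊕1⊕0 = 0
p2 (pos 2,3,6,7): XOR of data positions = 1⊕1⊕0 = 0
p4 (pos 4,5,6,7): XOR of data positions = 1⊕1⊕0 = 0
Codeword: 0010110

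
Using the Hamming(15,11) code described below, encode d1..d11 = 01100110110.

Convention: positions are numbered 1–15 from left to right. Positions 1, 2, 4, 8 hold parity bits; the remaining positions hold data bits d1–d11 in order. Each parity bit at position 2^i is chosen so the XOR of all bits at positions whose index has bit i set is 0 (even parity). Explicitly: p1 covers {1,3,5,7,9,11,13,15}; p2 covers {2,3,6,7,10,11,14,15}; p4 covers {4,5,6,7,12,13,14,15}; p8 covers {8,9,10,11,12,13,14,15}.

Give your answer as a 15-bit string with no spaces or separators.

Place data at non-parity positions: p1 p2 0 p4 1 1 0 p8 0 1 1 0 1 1 0
p1 (pos 1,3,5,7,9,11,13,15): XOR of data positions = 0⊕1⊕0⊕0⊕1⊕1⊕0 = 1
p2 (pos 2,3,6,7,10,11,14,15): XOR of data positions = 0⊕1⊕0⊕1⊕1⊕1⊕0 = 0
p4 (pos 4,5,6,7,12,13,14,15): XOR of data positions = 1⊕1⊕0⊕0⊕1⊕1⊕0 = 0
p8 (pos 8,9,10,11,12,13,14,15): XOR of data positions = 0⊕1⊕1⊕0⊕1⊕1⊕0 = 0
Codeword: 100011000110110

100011000110110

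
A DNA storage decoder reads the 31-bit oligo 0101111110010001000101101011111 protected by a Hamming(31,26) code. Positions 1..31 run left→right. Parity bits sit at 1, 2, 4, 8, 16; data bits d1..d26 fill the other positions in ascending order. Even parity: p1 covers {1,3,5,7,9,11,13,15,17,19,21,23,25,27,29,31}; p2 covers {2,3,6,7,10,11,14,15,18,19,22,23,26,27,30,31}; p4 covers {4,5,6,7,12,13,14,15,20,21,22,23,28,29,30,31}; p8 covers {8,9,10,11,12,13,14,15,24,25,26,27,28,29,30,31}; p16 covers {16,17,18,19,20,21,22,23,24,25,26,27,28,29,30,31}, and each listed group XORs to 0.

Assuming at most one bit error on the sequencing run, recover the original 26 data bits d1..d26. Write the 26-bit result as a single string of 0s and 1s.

s1 (pos 1,3,5,7,9,11,13,15,17,19,21,23,25,27,29,31): 0⊕0⊕1⊕1⊕1⊕0⊕0⊕0⊕0⊕0⊕0⊕1⊕1⊕1⊕1⊕1 = 0
s2 (pos 2,3,6,7,10,11,14,15,18,19,22,23,26,27,30,31): 1⊕0⊕1⊕1⊕0⊕0⊕0⊕0⊕0⊕0⊕1⊕1⊕0⊕1⊕1⊕1 = 0
s4 (pos 4,5,6,7,12,13,14,15,20,21,22,23,28,29,30,31): 1⊕1⊕1⊕1⊕1⊕0⊕0⊕0⊕1⊕0⊕1⊕1⊕1⊕1⊕1⊕1 = 0
s8 (pos 8,9,10,11,12,13,14,15,24,25,26,27,28,29,30,31): 1⊕1⊕0⊕0⊕1⊕0⊕0⊕0⊕0⊕1⊕0⊕1⊕1⊕1⊕1⊕1 = 1
s16 (pos 16,17,18,19,20,21,22,23,24,25,26,27,28,29,30,31): 1⊕0⊕0⊕0⊕1⊕0⊕1⊕1⊕0⊕1⊕0⊕1⊕1⊕1⊕1⊕1 = 0
Syndrome s16…s1 = 01000 → error at position 8.
Flip position 8: 0101111110010001000101101011111 → 0101111010010001000101101011111
Read data bits from positions 3,5,6,7,9,10,11,12,13,14,15,17,18,19,20,21,22,23,24,25,26,27,28,29,30,31: 01111001000000101101011111

01111001000000101101011111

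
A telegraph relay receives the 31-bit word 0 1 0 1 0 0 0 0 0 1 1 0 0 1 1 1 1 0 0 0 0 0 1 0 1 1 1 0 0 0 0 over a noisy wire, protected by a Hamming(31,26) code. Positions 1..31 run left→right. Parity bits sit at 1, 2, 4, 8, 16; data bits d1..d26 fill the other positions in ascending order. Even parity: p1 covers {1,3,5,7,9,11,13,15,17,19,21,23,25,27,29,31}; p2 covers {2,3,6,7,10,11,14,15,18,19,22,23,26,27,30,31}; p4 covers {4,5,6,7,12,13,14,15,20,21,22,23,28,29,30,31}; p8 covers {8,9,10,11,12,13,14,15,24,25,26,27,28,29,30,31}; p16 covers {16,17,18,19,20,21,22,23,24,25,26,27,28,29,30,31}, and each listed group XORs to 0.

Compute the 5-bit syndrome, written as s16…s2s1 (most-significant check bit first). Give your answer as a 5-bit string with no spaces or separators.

s1 (pos 1,3,5,7,9,11,13,15,17,19,21,23,25,27,29,31): 0⊕0⊕0⊕0⊕0⊕1⊕0⊕1⊕1⊕0⊕0⊕1⊕1⊕1⊕0⊕0 = 0
s2 (pos 2,3,6,7,10,11,14,15,18,19,22,23,26,27,30,31): 1⊕0⊕0⊕0⊕1⊕1⊕1⊕1⊕0⊕0⊕0⊕1⊕1⊕1⊕0⊕0 = 0
s4 (pos 4,5,6,7,12,13,14,15,20,21,22,23,28,29,30,31): 1⊕0⊕0⊕0⊕0⊕0⊕1⊕1⊕0⊕0⊕0⊕1⊕0⊕0⊕0⊕0 = 0
s8 (pos 8,9,10,11,12,13,14,15,24,25,26,27,28,29,30,31): 0⊕0⊕1⊕1⊕0⊕0⊕1⊕1⊕0⊕1⊕1⊕1⊕0⊕0⊕0⊕0 = 1
s16 (pos 16,17,18,19,20,21,22,23,24,25,26,27,28,29,30,31): 1⊕1⊕0⊕0⊕0⊕0⊕0⊕1⊕0⊕1⊕1⊕1⊕0⊕0⊕0⊕0 = 0
Syndrome s16…s1 = 01000 → error at position 8.

01000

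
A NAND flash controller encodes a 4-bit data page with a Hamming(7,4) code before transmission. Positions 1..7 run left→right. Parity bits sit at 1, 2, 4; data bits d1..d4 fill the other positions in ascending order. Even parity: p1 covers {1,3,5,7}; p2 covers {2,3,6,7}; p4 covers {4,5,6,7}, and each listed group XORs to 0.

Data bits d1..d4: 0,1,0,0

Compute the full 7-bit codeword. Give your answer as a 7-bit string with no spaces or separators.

1001100

Place data at non-parity positions: p1 p2 0 p4 1 0 0
p1 (pos 1,3,5,7): XOR of data positions = 0⊕1⊕0 = 1
p2 (pos 2,3,6,7): XOR of data positions = 0⊕0⊕0 = 0
p4 (pos 4,5,6,7): XOR of data positions = 1⊕0⊕0 = 1
Codeword: 1001100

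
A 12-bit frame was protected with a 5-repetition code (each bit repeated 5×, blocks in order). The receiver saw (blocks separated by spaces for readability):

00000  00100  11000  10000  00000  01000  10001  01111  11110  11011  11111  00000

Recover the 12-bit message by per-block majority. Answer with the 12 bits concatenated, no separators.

Block 1 (00000): 0 ones → 0
Block 2 (00100): 1 one → 0
Block 3 (11000): 2 ones → 0
Block 4 (10000): 1 one → 0
Block 5 (00000): 0 ones → 0
Block 6 (01000): 1 one → 0
Block 7 (10001): 2 ones → 0
Block 8 (01111): 4 ones → 1
Block 9 (11110): 4 ones → 1
Block 10 (11011): 4 ones → 1
Block 11 (11111): 5 ones → 1
Block 12 (00000): 0 ones → 0

000000011110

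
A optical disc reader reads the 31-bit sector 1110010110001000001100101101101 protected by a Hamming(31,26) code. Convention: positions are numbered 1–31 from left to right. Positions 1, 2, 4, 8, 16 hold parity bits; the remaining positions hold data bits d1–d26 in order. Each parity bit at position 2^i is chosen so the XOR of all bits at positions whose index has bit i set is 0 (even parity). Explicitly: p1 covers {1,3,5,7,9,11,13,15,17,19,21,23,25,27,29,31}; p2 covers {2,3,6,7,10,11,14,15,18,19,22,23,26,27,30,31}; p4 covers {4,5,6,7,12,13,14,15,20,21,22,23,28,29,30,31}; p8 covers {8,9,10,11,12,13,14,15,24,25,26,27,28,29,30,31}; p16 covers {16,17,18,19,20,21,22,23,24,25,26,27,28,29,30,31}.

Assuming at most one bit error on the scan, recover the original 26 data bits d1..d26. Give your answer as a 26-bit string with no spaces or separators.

10111000100001100101101101

s1 (pos 1,3,5,7,9,11,13,15,17,19,21,23,25,27,29,31): 1⊕1⊕0⊕0⊕1⊕0⊕1⊕0⊕0⊕1⊕0⊕1⊕1⊕0⊕1⊕1 = 1
s2 (pos 2,3,6,7,10,11,14,15,18,19,22,23,26,27,30,31): 1⊕1⊕1⊕0⊕0⊕0⊕0⊕0⊕0⊕1⊕0⊕1⊕1⊕0⊕0⊕1 = 1
s4 (pos 4,5,6,7,12,13,14,15,20,21,22,23,28,29,30,31): 0⊕0⊕1⊕0⊕0⊕1⊕0⊕0⊕1⊕0⊕0⊕1⊕1⊕1⊕0⊕1 = 1
s8 (pos 8,9,10,11,12,13,14,15,24,25,26,27,28,29,30,31): 1⊕1⊕0⊕0⊕0⊕1⊕0⊕0⊕0⊕1⊕1⊕0⊕1⊕1⊕0⊕1 = 0
s16 (pos 16,17,18,19,20,21,22,23,24,25,26,27,28,29,30,31): 0⊕0⊕0⊕1⊕1⊕0⊕0⊕1⊕0⊕1⊕1⊕0⊕1⊕1⊕0⊕1 = 0
Syndrome s16…s1 = 00111 → error at position 7.
Flip position 7: 1110010110001000001100101101101 → 1110011110001000001100101101101
Read data bits from positions 3,5,6,7,9,10,11,12,13,14,15,17,18,19,20,21,22,23,24,25,26,27,28,29,30,31: 10111000100001100101101101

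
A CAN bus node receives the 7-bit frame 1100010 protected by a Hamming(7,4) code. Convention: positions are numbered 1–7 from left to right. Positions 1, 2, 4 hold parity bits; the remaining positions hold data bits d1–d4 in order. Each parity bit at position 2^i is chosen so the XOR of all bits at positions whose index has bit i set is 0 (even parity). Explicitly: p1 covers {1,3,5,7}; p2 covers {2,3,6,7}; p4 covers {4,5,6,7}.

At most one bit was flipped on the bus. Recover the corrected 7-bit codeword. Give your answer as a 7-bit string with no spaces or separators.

s1 (pos 1,3,5,7): 1⊕0⊕0⊕0 = 1
s2 (pos 2,3,6,7): 1⊕0⊕1⊕0 = 0
s4 (pos 4,5,6,7): 0⊕0⊕1⊕0 = 1
Syndrome s4…s1 = 101 → error at position 5.
Flip position 5: 1100010 → 1100110

1100110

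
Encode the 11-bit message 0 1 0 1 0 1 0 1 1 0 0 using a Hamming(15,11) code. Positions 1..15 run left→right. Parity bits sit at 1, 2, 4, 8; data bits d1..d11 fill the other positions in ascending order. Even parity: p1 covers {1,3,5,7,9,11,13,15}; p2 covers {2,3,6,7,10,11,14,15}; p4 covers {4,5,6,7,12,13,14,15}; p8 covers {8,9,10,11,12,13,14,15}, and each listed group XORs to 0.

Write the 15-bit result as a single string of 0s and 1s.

100010110101100

Place data at non-parity positions: p1 p2 0 p4 1 0 1 p8 0 1 0 1 1 0 0
p1 (pos 1,3,5,7,9,11,13,15): XOR of data positions = 0⊕1⊕1⊕0⊕0⊕1⊕0 = 1
p2 (pos 2,3,6,7,10,11,14,15): XOR of data positions = 0⊕0⊕1⊕1⊕0⊕0⊕0 = 0
p4 (pos 4,5,6,7,12,13,14,15): XOR of data positions = 1⊕0⊕1⊕1⊕1⊕0⊕0 = 0
p8 (pos 8,9,10,11,12,13,14,15): XOR of data positions = 0⊕1⊕0⊕1⊕1⊕0⊕0 = 1
Codeword: 100010110101100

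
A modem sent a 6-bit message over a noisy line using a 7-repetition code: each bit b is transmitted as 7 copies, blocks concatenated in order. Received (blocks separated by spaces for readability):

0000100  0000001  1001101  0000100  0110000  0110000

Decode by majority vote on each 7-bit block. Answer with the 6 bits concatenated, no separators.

001000

Block 1 (0000100): 1 one → 0
Block 2 (0000001): 1 one → 0
Block 3 (1001101): 4 ones → 1
Block 4 (0000100): 1 one → 0
Block 5 (0110000): 2 ones → 0
Block 6 (0110000): 2 ones → 0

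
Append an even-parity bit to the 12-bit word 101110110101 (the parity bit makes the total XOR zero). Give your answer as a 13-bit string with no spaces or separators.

XOR of the 12 data bits: 1⊕0⊕1⊕1⊕1⊕0⊕1⊕1⊕0⊕1⊕0⊕1 = 0
Parity bit = 0 (so all 13 bits XOR to 0).

1011101101010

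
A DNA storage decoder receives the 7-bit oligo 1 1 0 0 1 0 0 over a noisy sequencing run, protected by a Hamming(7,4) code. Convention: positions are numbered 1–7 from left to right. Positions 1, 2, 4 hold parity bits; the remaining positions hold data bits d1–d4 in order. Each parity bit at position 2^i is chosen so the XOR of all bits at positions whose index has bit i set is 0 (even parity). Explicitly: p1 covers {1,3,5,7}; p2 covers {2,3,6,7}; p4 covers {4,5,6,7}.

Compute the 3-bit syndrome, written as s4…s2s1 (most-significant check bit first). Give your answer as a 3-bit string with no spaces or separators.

s1 (pos 1,3,5,7): 1⊕0⊕1⊕0 = 0
s2 (pos 2,3,6,7): 1⊕0⊕0⊕0 = 1
s4 (pos 4,5,6,7): 0⊕1⊕0⊕0 = 1
Syndrome s4…s1 = 110 → error at position 6.

110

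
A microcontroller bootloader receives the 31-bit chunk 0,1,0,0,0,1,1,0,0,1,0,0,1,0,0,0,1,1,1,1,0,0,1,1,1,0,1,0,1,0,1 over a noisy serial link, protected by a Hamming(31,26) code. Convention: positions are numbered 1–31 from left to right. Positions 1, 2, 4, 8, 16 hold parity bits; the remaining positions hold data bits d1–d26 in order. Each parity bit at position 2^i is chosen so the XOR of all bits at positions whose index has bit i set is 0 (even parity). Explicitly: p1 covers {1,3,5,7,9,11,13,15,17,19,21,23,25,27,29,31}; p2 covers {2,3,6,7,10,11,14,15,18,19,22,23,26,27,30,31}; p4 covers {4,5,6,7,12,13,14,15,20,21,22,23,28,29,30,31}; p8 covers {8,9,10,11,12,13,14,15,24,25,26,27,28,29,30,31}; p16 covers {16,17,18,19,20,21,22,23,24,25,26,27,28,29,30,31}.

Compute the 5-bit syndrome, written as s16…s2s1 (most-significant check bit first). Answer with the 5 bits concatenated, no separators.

01111

s1 (pos 1,3,5,7,9,11,13,15,17,19,21,23,25,27,29,31): 0⊕0⊕0⊕1⊕0⊕0⊕1⊕0⊕1⊕1⊕0⊕1⊕1⊕1⊕1⊕1 = 1
s2 (pos 2,3,6,7,10,11,14,15,18,19,22,23,26,27,30,31): 1⊕0⊕1⊕1⊕1⊕0⊕0⊕0⊕1⊕1⊕0⊕1⊕0⊕1⊕0⊕1 = 1
s4 (pos 4,5,6,7,12,13,14,15,20,21,22,23,28,29,30,31): 0⊕0⊕1⊕1⊕0⊕1⊕0⊕0⊕1⊕0⊕0⊕1⊕0⊕1⊕0⊕1 = 1
s8 (pos 8,9,10,11,12,13,14,15,24,25,26,27,28,29,30,31): 0⊕0⊕1⊕0⊕0⊕1⊕0⊕0⊕1⊕1⊕0⊕1⊕0⊕1⊕0⊕1 = 1
s16 (pos 16,17,18,19,20,21,22,23,24,25,26,27,28,29,30,31): 0⊕1⊕1⊕1⊕1⊕0⊕0⊕1⊕1⊕1⊕0⊕1⊕0⊕1⊕0⊕1 = 0
Syndrome s16…s1 = 01111 → error at position 15.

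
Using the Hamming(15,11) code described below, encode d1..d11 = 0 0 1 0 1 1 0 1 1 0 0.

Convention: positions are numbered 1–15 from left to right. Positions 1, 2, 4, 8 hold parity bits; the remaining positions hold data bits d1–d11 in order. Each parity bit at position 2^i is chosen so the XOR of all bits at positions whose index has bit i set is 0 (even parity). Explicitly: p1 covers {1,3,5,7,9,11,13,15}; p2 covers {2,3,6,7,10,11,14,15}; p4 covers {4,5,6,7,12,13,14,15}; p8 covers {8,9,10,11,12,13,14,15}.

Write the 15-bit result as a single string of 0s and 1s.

000101001101100

Place data at non-parity positions: p1 p2 0 p4 0 1 0 p8 1 1 0 1 1 0 0
p1 (pos 1,3,5,7,9,11,13,15): XOR of data positions = 0⊕0⊕0⊕1⊕0⊕1⊕0 = 0
p2 (pos 2,3,6,7,10,11,14,15): XOR of data positions = 0⊕1⊕0⊕1⊕0⊕0⊕0 = 0
p4 (pos 4,5,6,7,12,13,14,15): XOR of data positions = 0⊕1⊕0⊕1⊕1⊕0⊕0 = 1
p8 (pos 8,9,10,11,12,13,14,15): XOR of data positions = 1⊕1⊕0⊕1⊕1⊕0⊕0 = 0
Codeword: 000101001101100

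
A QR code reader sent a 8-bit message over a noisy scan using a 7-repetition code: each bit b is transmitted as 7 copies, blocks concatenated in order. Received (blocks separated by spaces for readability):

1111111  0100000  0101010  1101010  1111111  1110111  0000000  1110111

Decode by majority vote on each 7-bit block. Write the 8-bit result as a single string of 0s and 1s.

10011101

Block 1 (1111111): 7 ones → 1
Block 2 (0100000): 1 one → 0
Block 3 (0101010): 3 ones → 0
Block 4 (1101010): 4 ones → 1
Block 5 (1111111): 7 ones → 1
Block 6 (1110111): 6 ones → 1
Block 7 (0000000): 0 ones → 0
Block 8 (1110111): 6 ones → 1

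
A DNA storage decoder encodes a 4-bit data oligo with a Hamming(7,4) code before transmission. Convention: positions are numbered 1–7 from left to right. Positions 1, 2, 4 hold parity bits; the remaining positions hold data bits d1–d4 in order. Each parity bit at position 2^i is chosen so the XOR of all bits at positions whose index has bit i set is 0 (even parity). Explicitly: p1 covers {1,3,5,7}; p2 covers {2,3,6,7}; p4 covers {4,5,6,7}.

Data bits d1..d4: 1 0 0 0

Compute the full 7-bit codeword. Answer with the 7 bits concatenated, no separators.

Place data at non-parity positions: p1 p2 1 p4 0 0 0
p1 (pos 1,3,5,7): XOR of data positions = 1⊕0⊕0 = 1
p2 (pos 2,3,6,7): XOR of data positions = 1⊕0⊕0 = 1
p4 (pos 4,5,6,7): XOR of data positions = 0⊕0⊕0 = 0
Codeword: 1110000

1110000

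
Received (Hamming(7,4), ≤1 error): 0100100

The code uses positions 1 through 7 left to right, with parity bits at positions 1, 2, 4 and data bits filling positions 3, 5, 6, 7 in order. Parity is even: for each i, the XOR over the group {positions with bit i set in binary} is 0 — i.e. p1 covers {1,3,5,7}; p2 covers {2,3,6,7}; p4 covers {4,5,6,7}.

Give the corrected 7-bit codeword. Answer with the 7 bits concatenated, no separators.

s1 (pos 1,3,5,7): 0⊕0⊕1⊕0 = 1
s2 (pos 2,3,6,7): 1⊕0⊕0⊕0 = 1
s4 (pos 4,5,6,7): 0⊕1⊕0⊕0 = 1
Syndrome s4…s1 = 111 → error at position 7.
Flip position 7: 0100100 → 0100101

0100101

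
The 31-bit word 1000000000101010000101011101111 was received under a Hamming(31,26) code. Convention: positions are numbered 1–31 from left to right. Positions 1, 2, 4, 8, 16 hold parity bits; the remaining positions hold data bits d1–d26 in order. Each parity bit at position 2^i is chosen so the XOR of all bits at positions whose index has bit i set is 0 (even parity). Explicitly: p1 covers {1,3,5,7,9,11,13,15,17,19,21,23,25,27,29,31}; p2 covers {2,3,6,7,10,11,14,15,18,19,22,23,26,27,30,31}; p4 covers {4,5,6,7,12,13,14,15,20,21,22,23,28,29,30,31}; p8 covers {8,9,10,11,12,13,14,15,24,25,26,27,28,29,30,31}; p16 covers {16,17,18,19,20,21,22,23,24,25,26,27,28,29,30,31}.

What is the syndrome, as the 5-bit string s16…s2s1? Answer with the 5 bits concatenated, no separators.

s1 (pos 1,3,5,7,9,11,13,15,17,19,21,23,25,27,29,31): 1⊕0⊕0⊕0⊕0⊕1⊕1⊕1⊕0⊕0⊕0⊕0⊕1⊕0⊕1⊕1 = 1
s2 (pos 2,3,6,7,10,11,14,15,18,19,22,23,26,27,30,31): 0⊕0⊕0⊕0⊕0⊕1⊕0⊕1⊕0⊕0⊕1⊕0⊕1⊕0⊕1⊕1 = 0
s4 (pos 4,5,6,7,12,13,14,15,20,21,22,23,28,29,30,31): 0⊕0⊕0⊕0⊕0⊕1⊕0⊕1⊕1⊕0⊕1⊕0⊕1⊕1⊕1⊕1 = 0
s8 (pos 8,9,10,11,12,13,14,15,24,25,26,27,28,29,30,31): 0⊕0⊕0⊕1⊕0⊕1⊕0⊕1⊕1⊕1⊕1⊕0⊕1⊕1⊕1⊕1 = 0
s16 (pos 16,17,18,19,20,21,22,23,24,25,26,27,28,29,30,31): 0⊕0⊕0⊕0⊕1⊕0⊕1⊕0⊕1⊕1⊕1⊕0⊕1⊕1⊕1⊕1 = 1
Syndrome s16…s1 = 10001 → error at position 17.

10001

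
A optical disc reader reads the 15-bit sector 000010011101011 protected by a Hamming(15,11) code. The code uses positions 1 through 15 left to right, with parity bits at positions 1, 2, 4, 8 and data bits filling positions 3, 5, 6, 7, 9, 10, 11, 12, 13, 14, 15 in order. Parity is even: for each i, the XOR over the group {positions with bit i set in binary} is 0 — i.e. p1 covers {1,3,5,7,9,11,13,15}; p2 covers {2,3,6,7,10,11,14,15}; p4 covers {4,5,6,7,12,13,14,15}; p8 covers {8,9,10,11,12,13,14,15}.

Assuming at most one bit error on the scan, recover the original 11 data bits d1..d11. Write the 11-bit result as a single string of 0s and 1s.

11001101011

s1 (pos 1,3,5,7,9,11,13,15): 0⊕0⊕1⊕0⊕1⊕0⊕0⊕1 = 1
s2 (pos 2,3,6,7,10,11,14,15): 0⊕0⊕0⊕0⊕1⊕0⊕1⊕1 = 1
s4 (pos 4,5,6,7,12,13,14,15): 0⊕1⊕0⊕0⊕1⊕0⊕1⊕1 = 0
s8 (pos 8,9,10,11,12,13,14,15): 1⊕1⊕1⊕0⊕1⊕0⊕1⊕1 = 0
Syndrome s8…s1 = 0011 → error at position 3.
Flip position 3: 000010011101011 → 001010011101011
Read data bits from positions 3,5,6,7,9,10,11,12,13,14,15: 11001101011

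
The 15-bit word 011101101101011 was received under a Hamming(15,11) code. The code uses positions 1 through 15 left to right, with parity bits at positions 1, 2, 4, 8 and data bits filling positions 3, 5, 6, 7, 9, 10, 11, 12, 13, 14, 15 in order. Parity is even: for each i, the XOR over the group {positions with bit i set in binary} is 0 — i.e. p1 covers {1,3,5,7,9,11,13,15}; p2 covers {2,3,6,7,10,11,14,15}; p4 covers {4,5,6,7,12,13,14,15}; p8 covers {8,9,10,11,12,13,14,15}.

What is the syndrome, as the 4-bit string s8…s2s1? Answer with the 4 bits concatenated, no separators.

1010

s1 (pos 1,3,5,7,9,11,13,15): 0⊕1⊕0⊕1⊕1⊕0⊕0⊕1 = 0
s2 (pos 2,3,6,7,10,11,14,15): 1⊕1⊕1⊕1⊕1⊕0⊕1⊕1 = 1
s4 (pos 4,5,6,7,12,13,14,15): 1⊕0⊕1⊕1⊕1⊕0⊕1⊕1 = 0
s8 (pos 8,9,10,11,12,13,14,15): 0⊕1⊕1⊕0⊕1⊕0⊕1⊕1 = 1
Syndrome s8…s1 = 1010 → error at position 10.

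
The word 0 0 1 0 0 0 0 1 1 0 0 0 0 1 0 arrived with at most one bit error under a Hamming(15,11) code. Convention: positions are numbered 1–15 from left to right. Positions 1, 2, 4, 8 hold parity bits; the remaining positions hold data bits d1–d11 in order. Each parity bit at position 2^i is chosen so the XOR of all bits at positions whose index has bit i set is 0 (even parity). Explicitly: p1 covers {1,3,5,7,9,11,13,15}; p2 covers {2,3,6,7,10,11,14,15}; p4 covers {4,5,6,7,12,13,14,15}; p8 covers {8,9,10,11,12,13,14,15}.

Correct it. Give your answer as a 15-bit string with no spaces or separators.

s1 (pos 1,3,5,7,9,11,13,15): 0⊕1⊕0⊕0⊕1⊕0⊕0⊕0 = 0
s2 (pos 2,3,6,7,10,11,14,15): 0⊕1⊕0⊕0⊕0⊕0⊕1⊕0 = 0
s4 (pos 4,5,6,7,12,13,14,15): 0⊕0⊕0⊕0⊕0⊕0⊕1⊕0 = 1
s8 (pos 8,9,10,11,12,13,14,15): 1⊕1⊕0⊕0⊕0⊕0⊕1⊕0 = 1
Syndrome s8…s1 = 1100 → error at position 12.
Flip position 12: 001000011000010 → 001000011001010

001000011001010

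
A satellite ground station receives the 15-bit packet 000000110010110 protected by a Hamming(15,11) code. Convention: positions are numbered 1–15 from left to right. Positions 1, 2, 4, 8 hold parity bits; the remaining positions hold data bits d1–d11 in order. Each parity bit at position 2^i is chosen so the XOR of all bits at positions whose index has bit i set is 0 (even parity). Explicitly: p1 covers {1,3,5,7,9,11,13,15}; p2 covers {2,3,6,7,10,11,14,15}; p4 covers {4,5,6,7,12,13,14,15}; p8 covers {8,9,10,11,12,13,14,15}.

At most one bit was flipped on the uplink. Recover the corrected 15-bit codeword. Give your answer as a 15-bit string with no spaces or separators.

000000010010110

s1 (pos 1,3,5,7,9,11,13,15): 0⊕0⊕0⊕1⊕0⊕1⊕1⊕0 = 1
s2 (pos 2,3,6,7,10,11,14,15): 0⊕0⊕0⊕1⊕0⊕1⊕1⊕0 = 1
s4 (pos 4,5,6,7,12,13,14,15): 0⊕0⊕0⊕1⊕0⊕1⊕1⊕0 = 1
s8 (pos 8,9,10,11,12,13,14,15): 1⊕0⊕0⊕1⊕0⊕1⊕1⊕0 = 0
Syndrome s8…s1 = 0111 → error at position 7.
Flip position 7: 000000110010110 → 000000010010110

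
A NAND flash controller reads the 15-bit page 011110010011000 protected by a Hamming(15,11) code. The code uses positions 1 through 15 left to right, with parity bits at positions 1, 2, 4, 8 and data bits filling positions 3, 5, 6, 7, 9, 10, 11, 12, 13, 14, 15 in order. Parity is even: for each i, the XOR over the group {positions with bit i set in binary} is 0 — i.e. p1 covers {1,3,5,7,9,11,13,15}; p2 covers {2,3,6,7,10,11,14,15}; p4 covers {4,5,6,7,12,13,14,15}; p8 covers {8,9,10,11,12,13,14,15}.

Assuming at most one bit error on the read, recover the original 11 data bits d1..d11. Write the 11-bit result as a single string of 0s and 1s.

11000011001

s1 (pos 1,3,5,7,9,11,13,15): 0⊕1⊕1⊕0⊕0⊕1⊕0⊕0 = 1
s2 (pos 2,3,6,7,10,11,14,15): 1⊕1⊕0⊕0⊕0⊕1⊕0⊕0 = 1
s4 (pos 4,5,6,7,12,13,14,15): 1⊕1⊕0⊕0⊕1⊕0⊕0⊕0 = 1
s8 (pos 8,9,10,11,12,13,14,15): 1⊕0⊕0⊕1⊕1⊕0⊕0⊕0 = 1
Syndrome s8…s1 = 1111 → error at position 15.
Flip position 15: 011110010011000 → 011110010011001
Read data bits from positions 3,5,6,7,9,10,11,12,13,14,15: 11000011001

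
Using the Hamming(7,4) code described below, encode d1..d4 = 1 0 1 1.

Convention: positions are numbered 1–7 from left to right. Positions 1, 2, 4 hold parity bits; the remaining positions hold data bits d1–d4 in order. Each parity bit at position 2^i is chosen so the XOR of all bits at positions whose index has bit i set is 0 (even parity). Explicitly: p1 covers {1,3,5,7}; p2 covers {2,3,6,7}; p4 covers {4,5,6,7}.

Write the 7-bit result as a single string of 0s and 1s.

Place data at non-parity positions: p1 p2 1 p4 0 1 1
p1 (pos 1,3,5,7): XOR of data positions = 1⊕0⊕1 = 0
p2 (pos 2,3,6,7): XOR of data positions = 1⊕1⊕1 = 1
p4 (pos 4,5,6,7): XOR of data positions = 0⊕1⊕1 = 0
Codeword: 0110011

0110011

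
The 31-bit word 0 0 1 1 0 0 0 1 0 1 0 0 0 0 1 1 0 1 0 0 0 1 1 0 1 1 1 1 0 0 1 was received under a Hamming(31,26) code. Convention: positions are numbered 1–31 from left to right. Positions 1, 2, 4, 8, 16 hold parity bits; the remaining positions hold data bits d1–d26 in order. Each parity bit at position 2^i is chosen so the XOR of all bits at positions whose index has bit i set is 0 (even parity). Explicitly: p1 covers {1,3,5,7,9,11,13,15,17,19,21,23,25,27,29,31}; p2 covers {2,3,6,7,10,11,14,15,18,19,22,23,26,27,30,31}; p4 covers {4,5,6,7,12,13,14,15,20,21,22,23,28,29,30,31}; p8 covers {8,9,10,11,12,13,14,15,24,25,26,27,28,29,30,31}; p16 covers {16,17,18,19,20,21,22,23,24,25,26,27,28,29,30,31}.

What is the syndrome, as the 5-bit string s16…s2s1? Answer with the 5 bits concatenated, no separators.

s1 (pos 1,3,5,7,9,11,13,15,17,19,21,23,25,27,29,31): 0⊕1⊕0⊕0⊕0⊕0⊕0⊕1⊕0⊕0⊕0⊕1⊕1⊕1⊕0⊕1 = 0
s2 (pos 2,3,6,7,10,11,14,15,18,19,22,23,26,27,30,31): 0⊕1⊕0⊕0⊕1⊕0⊕0⊕1⊕1⊕0⊕1⊕1⊕1⊕1⊕0⊕1 = 1
s4 (pos 4,5,6,7,12,13,14,15,20,21,22,23,28,29,30,31): 1⊕0⊕0⊕0⊕0⊕0⊕0⊕1⊕0⊕0⊕1⊕1⊕1⊕0⊕0⊕1 = 0
s8 (pos 8,9,10,11,12,13,14,15,24,25,26,27,28,29,30,31): 1⊕0⊕1⊕0⊕0⊕0⊕0⊕1⊕0⊕1⊕1⊕1⊕1⊕0⊕0⊕1 = 0
s16 (pos 16,17,18,19,20,21,22,23,24,25,26,27,28,29,30,31): 1⊕0⊕1⊕0⊕0⊕0⊕1⊕1⊕0⊕1⊕1⊕1⊕1⊕0⊕0⊕1 = 1
Syndrome s16…s1 = 10010 → error at position 18.

10010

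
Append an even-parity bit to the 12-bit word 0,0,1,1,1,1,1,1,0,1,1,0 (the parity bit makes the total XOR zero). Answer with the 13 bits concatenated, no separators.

0011111101100

XOR of the 12 data bits: 0⊕0⊕1⊕1⊕1⊕1⊕1⊕1⊕0⊕1⊕1⊕0 = 0
Parity bit = 0 (so all 13 bits XOR to 0).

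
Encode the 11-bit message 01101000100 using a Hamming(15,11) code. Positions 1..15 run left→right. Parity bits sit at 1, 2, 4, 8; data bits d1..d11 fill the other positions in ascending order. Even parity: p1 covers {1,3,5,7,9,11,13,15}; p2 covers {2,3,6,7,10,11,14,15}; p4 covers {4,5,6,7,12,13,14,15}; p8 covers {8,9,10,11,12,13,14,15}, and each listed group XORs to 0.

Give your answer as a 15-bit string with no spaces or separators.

Place data at non-parity positions: p1 p2 0 p4 1 1 0 p8 1 0 0 0 1 0 0
p1 (pos 1,3,5,7,9,11,13,15): XOR of data positions = 0⊕1⊕0⊕1⊕0⊕1⊕0 = 1
p2 (pos 2,3,6,7,10,11,14,15): XOR of data positions = 0⊕1⊕0⊕0⊕0⊕0⊕0 = 1
p4 (pos 4,5,6,7,12,13,14,15): XOR of data positions = 1⊕1⊕0⊕0⊕1⊕0⊕0 = 1
p8 (pos 8,9,10,11,12,13,14,15): XOR of data positions = 1⊕0⊕0⊕0⊕1⊕0⊕0 = 0
Codeword: 110111001000100

110111001000100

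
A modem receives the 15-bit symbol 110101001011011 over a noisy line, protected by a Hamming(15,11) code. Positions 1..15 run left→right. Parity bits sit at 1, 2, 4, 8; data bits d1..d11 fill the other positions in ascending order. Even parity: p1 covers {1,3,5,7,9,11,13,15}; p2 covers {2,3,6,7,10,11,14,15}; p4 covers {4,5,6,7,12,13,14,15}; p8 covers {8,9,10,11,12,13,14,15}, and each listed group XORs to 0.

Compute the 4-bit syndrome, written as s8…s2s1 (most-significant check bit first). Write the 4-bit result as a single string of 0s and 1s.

1110

s1 (pos 1,3,5,7,9,11,13,15): 1⊕0⊕0⊕0⊕1⊕1⊕0⊕1 = 0
s2 (pos 2,3,6,7,10,11,14,15): 1⊕0⊕1⊕0⊕0⊕1⊕1⊕1 = 1
s4 (pos 4,5,6,7,12,13,14,15): 1⊕0⊕1⊕0⊕1⊕0⊕1⊕1 = 1
s8 (pos 8,9,10,11,12,13,14,15): 0⊕1⊕0⊕1⊕1⊕0⊕1⊕1 = 1
Syndrome s8…s1 = 1110 → error at position 14.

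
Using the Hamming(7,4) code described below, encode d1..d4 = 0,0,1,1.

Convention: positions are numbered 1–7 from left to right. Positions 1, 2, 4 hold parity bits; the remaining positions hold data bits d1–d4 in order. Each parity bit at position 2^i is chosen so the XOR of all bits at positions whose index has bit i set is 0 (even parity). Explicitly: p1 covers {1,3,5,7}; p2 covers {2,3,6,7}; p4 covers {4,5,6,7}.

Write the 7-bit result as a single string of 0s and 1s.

Place data at non-parity positions: p1 p2 0 p4 0 1 1
p1 (pos 1,3,5,7): XOR of data positions = 0⊕0⊕1 = 1
p2 (pos 2,3,6,7): XOR of data positions = 0⊕1⊕1 = 0
p4 (pos 4,5,6,7): XOR of data positions = 0⊕1⊕1 = 0
Codeword: 1000011

1000011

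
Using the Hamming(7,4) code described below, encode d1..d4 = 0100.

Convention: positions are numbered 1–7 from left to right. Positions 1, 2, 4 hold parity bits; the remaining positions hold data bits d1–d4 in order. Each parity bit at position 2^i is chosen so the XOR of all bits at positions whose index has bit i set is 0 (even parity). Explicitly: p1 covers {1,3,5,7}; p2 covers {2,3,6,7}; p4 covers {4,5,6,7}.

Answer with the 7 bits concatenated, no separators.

1001100

Place data at non-parity positions: p1 p2 0 p4 1 0 0
p1 (pos 1,3,5,7): XOR of data positions = 0⊕1⊕0 = 1
p2 (pos 2,3,6,7): XOR of data positions = 0⊕0⊕0 = 0
p4 (pos 4,5,6,7): XOR of data positions = 1⊕0⊕0 = 1
Codeword: 1001100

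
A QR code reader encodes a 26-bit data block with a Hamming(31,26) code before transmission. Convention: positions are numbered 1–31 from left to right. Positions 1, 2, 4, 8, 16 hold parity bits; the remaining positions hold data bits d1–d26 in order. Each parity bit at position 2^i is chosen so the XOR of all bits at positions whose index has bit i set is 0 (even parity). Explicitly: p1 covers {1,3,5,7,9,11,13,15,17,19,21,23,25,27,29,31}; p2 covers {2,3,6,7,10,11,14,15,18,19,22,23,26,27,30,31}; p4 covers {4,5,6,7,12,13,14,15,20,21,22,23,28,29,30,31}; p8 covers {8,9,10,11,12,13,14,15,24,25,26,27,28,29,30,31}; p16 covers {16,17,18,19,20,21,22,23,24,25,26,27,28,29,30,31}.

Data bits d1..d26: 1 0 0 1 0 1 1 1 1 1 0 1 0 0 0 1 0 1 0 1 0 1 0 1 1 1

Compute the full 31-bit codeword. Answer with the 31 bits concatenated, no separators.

1111001001111100100010101010111

Place data at non-parity positions: p1 p2 1 p4 0 0 1 p8 0 1 1 1 1 1 0 p16 1 0 0 0 1 0 1 0 1 0 1 0 1 1 1
p1 (pos 1,3,5,7,9,11,13,15,17,19,21,23,25,27,29,31): XOR of data positions = 1⊕0⊕1⊕0⊕1⊕1⊕0⊕1⊕0⊕1⊕1⊕1⊕1⊕1⊕1 = 1
p2 (pos 2,3,6,7,10,11,14,15,18,19,22,23,26,27,30,31): XOR of data positions = 1⊕0⊕1⊕1⊕1⊕1⊕0⊕0⊕0⊕0⊕1⊕0⊕1⊕1⊕1 = 1
p4 (pos 4,5,6,7,12,13,14,15,20,21,22,23,28,29,30,31): XOR of data positions = 0⊕0⊕1⊕1⊕1⊕1⊕0⊕0⊕1⊕0⊕1⊕0⊕1⊕1⊕1 = 1
p8 (pos 8,9,10,11,12,13,14,15,24,25,26,27,28,29,30,31): XOR of data positions = 0⊕1⊕1⊕1⊕1⊕1⊕0⊕0⊕1⊕0⊕1⊕0⊕1⊕1⊕1 = 0
p16 (pos 16,17,18,19,20,21,22,23,24,25,26,27,28,29,30,31): XOR of data positions = 1⊕0⊕0⊕0⊕1⊕0⊕1⊕0⊕1⊕0⊕1⊕0⊕1⊕1⊕1 = 0
Codeword: 1111001001111100100010101010111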